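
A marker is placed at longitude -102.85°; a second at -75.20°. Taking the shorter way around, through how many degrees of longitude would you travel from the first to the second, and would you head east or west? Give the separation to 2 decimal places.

Raw difference: -75.20 − -102.85 = 27.65°.
Normalise into (−180°, 180°]: 27.65° stays 27.65°.
Positive ⇒ the second point lies to the east; separation 27.65°.

27.65° east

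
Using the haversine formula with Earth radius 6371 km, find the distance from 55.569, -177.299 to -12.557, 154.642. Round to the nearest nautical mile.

4328 nmi

Δλ = 154.642 − -177.299 = 331.941°; wrapped into (−180°, 180°]: -28.059°.
Δφ = -12.557 − 55.569 = -68.126°.
a = sin²(Δφ/2) + cos φ₁ · cos φ₂ · sin²(Δλ/2) = 0.346150.
c = 2·atan2(√a, √(1−a)) = 1.25802 rad → d = 6371·c ≈ 8014.86 km ≈ 4327.68 nmi.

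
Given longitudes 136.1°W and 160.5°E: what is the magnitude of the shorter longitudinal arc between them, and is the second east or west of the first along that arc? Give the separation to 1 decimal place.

63.4° west

Raw difference: 160.5 − -136.1 = 296.6°.
Normalise into (−180°, 180°]: 296.6° − 360° = -63.4°.
Negative ⇒ the second point lies to the west; separation 63.4°.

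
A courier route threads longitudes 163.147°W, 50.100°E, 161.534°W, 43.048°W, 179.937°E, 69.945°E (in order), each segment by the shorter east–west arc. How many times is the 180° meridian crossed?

3

Leg 1: -163.147° → +50.100°, shortest Δλ = -146.753° (west) — crosses 180°.
Leg 2: +50.100° → -161.534°, shortest Δλ = 148.366° (east) — crosses 180°.
Leg 3: -161.534° → -43.048°, shortest Δλ = 118.486° (east) — does not cross 180°.
Leg 4: -43.048° → +179.937°, shortest Δλ = -137.015° (west) — crosses 180°.
Leg 5: +179.937° → +69.945°, shortest Δλ = -109.992° (west) — does not cross 180°.
Total crossings: 3.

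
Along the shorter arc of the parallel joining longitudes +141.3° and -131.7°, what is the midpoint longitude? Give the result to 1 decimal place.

Signed shortest Δλ from +141.3° to -131.7° is +87.0°.
Midpoint longitude = +141.3° + (+87.0°)/2 = +141.3° + 43.5° = +184.8°.
Normalise into (−180°, 180°]: -175.2°.
(The naïve average (+141.3 + -131.7)/2 = 4.8° is on the wrong side of the globe.)

-175.2°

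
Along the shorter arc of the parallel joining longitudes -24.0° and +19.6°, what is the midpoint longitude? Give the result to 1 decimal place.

Signed shortest Δλ from -24.0° to +19.6° is +43.6°.
Midpoint longitude = -24.0° + (+43.6°)/2 = -24.0° + 21.8° = -2.2°.

-2.2°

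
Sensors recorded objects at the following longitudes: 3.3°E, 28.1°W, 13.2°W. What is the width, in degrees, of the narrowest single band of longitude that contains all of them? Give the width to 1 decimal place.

31.4°

Sort the longitudes: -28.1°, -13.2°, +3.3°.
Eastward gaps between consecutive values (wrapping around): 14.9°, 16.5°, 328.6°.
Largest gap = 328.6° ⇒ minimal covering band is its complement: 360° − 328.6° = 31.4°.
Band runs from -28.1° eastward to +3.3°.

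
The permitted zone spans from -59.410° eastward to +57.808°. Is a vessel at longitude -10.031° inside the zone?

Yes

Band width going east from -59.410° to +57.808°: ((57.808 − -59.410) mod 360) = 117.218°.
Offset of -10.031° east of the west edge: ((-10.031 − -59.410) mod 360) = 49.379°.
49.379° ≤ 117.218° ⇒ inside.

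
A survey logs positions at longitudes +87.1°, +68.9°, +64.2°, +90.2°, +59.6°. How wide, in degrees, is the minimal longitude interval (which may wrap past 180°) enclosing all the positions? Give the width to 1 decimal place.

30.6°

Sort the longitudes: +59.6°, +64.2°, +68.9°, +87.1°, +90.2°.
Eastward gaps between consecutive values (wrapping around): 4.6°, 4.7°, 18.2°, 3.1°, 329.4°.
Largest gap = 329.4° ⇒ minimal covering band is its complement: 360° − 329.4° = 30.6°.
Band runs from +59.6° eastward to +90.2°.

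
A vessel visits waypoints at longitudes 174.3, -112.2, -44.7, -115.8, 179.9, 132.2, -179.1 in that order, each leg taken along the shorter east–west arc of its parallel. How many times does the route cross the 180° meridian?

3

Leg 1: +174.3° → -112.2°, shortest Δλ = 73.5° (east) — crosses 180°.
Leg 2: -112.2° → -44.7°, shortest Δλ = 67.5° (east) — does not cross 180°.
Leg 3: -44.7° → -115.8°, shortest Δλ = -71.1° (west) — does not cross 180°.
Leg 4: -115.8° → +179.9°, shortest Δλ = -64.3° (west) — crosses 180°.
Leg 5: +179.9° → +132.2°, shortest Δλ = -47.7° (west) — does not cross 180°.
Leg 6: +132.2° → -179.1°, shortest Δλ = 48.7° (east) — crosses 180°.
Total crossings: 3.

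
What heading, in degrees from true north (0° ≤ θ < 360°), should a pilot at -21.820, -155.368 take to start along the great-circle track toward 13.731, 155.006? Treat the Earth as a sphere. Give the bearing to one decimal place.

Δλ = 155.006 − -155.368 = 310.374°; wrapped into (−180°, 180°]: -49.626°.
θ = atan2( sin Δλ · cos φ₂ , cos φ₁ · sin φ₂ − sin φ₁ · cos φ₂ · cos Δλ )
  = atan2(-0.74006, 0.45425) = -58.458° → normalised to [0°, 360°): 301.542°.

301.5°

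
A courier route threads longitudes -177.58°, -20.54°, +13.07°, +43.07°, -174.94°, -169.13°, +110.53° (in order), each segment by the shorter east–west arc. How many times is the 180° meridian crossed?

Leg 1: -177.58° → -20.54°, shortest Δλ = 157.04° (east) — does not cross 180°.
Leg 2: -20.54° → +13.07°, shortest Δλ = 33.61° (east) — does not cross 180°.
Leg 3: +13.07° → +43.07°, shortest Δλ = 30.0° (east) — does not cross 180°.
Leg 4: +43.07° → -174.94°, shortest Δλ = 141.99° (east) — crosses 180°.
Leg 5: -174.94° → -169.13°, shortest Δλ = 5.81° (east) — does not cross 180°.
Leg 6: -169.13° → +110.53°, shortest Δλ = -80.34° (west) — crosses 180°.
Total crossings: 2.

2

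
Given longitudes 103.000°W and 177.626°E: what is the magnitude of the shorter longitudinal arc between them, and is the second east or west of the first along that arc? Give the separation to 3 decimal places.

Raw difference: 177.626 − -103.000 = 280.626°.
Normalise into (−180°, 180°]: 280.626° − 360° = -79.374°.
Negative ⇒ the second point lies to the west; separation 79.374°.

79.374° west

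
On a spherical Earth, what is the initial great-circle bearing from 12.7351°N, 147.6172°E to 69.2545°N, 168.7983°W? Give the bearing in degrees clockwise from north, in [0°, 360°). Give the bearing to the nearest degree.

16°

Δλ = -168.7983 − 147.6172 = -316.4155°; wrapped into (−180°, 180°]: 43.5845°.
θ = atan2( sin Δλ · cos φ₂ , cos φ₁ · sin φ₂ − sin φ₁ · cos φ₂ · cos Δλ )
  = atan2(0.24421, 0.85560) = 15.930° → normalised to [0°, 360°): 15.930°.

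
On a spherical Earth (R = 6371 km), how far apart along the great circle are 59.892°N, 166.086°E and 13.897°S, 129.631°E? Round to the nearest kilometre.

Δλ = 129.631 − 166.086 = -36.455°.
Δφ = -13.897 − 59.892 = -73.789°.
a = sin²(Δφ/2) + cos φ₁ · cos φ₂ · sin²(Δλ/2) = 0.408054.
c = 2·atan2(√a, √(1−a)) = 1.38585 rad → d = 6371·c ≈ 8829.27 km.

8829 km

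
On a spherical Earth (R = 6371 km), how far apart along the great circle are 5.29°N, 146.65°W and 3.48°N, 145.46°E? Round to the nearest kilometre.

Δλ = 145.46 − -146.65 = 292.11°; wrapped into (−180°, 180°]: -67.89°.
Δφ = 3.48 − 5.29 = -1.81°.
a = sin²(Δφ/2) + cos φ₁ · cos φ₂ · sin²(Δλ/2) = 0.310156.
c = 2·atan2(√a, √(1−a)) = 1.18134 rad → d = 6371·c ≈ 7526.30 km.

7526 km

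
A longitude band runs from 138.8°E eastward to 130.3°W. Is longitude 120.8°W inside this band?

No

Band width going east from +138.8° to -130.3°: ((-130.3 − 138.8) mod 360) = 90.9°.
Offset of -120.8° east of the west edge: ((-120.8 − 138.8) mod 360) = 100.4°.
100.4° > 90.9° ⇒ outside.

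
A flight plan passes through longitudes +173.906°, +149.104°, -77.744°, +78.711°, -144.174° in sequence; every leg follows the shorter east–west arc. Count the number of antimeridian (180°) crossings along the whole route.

2

Leg 1: +173.906° → +149.104°, shortest Δλ = -24.802° (west) — does not cross 180°.
Leg 2: +149.104° → -77.744°, shortest Δλ = 133.152° (east) — crosses 180°.
Leg 3: -77.744° → +78.711°, shortest Δλ = 156.455° (east) — does not cross 180°.
Leg 4: +78.711° → -144.174°, shortest Δλ = 137.115° (east) — crosses 180°.
Total crossings: 2.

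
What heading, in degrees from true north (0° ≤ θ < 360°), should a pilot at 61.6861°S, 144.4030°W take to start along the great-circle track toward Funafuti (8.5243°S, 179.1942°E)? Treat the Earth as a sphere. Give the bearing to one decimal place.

Δλ = 179.1942 − -144.4030 = 323.5972°; wrapped into (−180°, 180°]: -36.4028°.
θ = atan2( sin Δλ · cos φ₂ , cos φ₁ · sin φ₂ − sin φ₁ · cos φ₂ · cos Δλ )
  = atan2(-0.58690, 0.63044) = -42.952° → normalised to [0°, 360°): 317.048°.

317.0°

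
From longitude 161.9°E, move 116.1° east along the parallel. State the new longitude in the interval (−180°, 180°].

82.0°W

Start at +161.9°; shift +116.1° → +278.0°.
+278.0° lies outside (−180°, 180°]; subtract 360° → -82.0°.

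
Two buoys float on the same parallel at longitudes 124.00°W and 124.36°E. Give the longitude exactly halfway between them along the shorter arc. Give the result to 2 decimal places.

Signed shortest Δλ from -124.00° to +124.36° is -111.64°.
Midpoint longitude = -124.00° + (-111.64°)/2 = -124.00° − 55.82° = -179.82°.
(The naïve average (-124.00 + +124.36)/2 = 0.18° is on the wrong side of the globe.)

179.82°W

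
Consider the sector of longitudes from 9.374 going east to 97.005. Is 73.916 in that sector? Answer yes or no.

Yes

Band width going east from +9.374° to +97.005°: ((97.005 − 9.374) mod 360) = 87.631°.
Offset of +73.916° east of the west edge: ((73.916 − 9.374) mod 360) = 64.542°.
64.542° ≤ 87.631° ⇒ inside.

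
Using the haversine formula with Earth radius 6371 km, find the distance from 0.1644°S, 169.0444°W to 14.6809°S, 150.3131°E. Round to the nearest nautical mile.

2565 nmi

Δλ = 150.3131 − -169.0444 = 319.3575°; wrapped into (−180°, 180°]: -40.6425°.
Δφ = -14.6809 − -0.1644 = -14.5165°.
a = sin²(Δφ/2) + cos φ₁ · cos φ₂ · sin²(Δλ/2) = 0.132630.
c = 2·atan2(√a, √(1−a)) = 0.74551 rad → d = 6371·c ≈ 4749.66 km ≈ 2564.61 nmi.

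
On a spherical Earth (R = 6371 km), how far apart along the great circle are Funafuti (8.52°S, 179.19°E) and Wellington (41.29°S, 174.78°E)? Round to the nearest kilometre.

Δλ = 174.78 − 179.19 = -4.41°.
Δφ = -41.29 − -8.52 = -32.77°.
a = sin²(Δφ/2) + cos φ₁ · cos φ₂ · sin²(Δλ/2) = 0.080675.
c = 2·atan2(√a, √(1−a)) = 0.57600 rad → d = 6371·c ≈ 3669.67 km.

3670 km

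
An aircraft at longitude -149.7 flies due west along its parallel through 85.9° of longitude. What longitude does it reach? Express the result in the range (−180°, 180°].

+124.4°

Start at -149.7°; shift −85.9° → -235.6°.
-235.6° lies outside (−180°, 180°]; add 360° → +124.4°.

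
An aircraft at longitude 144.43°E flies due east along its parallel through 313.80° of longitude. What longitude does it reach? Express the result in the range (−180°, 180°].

98.23°E

Start at +144.43°; shift +313.80° → +458.23°.
+458.23° lies outside (−180°, 180°]; subtract 360° → +98.23°.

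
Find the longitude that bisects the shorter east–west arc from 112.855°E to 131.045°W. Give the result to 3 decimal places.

170.905°E

Signed shortest Δλ from +112.855° to -131.045° is +116.100°.
Midpoint longitude = +112.855° + (+116.100°)/2 = +112.855° + 58.050° = +170.905°.
(The naïve average (+112.855 + -131.045)/2 = -9.095° is on the wrong side of the globe.)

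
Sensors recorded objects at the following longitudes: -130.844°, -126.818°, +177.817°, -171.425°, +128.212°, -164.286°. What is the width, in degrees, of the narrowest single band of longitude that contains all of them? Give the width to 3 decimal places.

Sort the longitudes: -171.425°, -164.286°, -130.844°, -126.818°, +128.212°, +177.817°.
Eastward gaps between consecutive values (wrapping around): 7.139°, 33.442°, 4.026°, 255.030°, 49.605°, 10.758°.
Largest gap = 255.030° ⇒ minimal covering band is its complement: 360° − 255.030° = 104.970°.
Band runs from +128.212° eastward to -126.818°, crossing the antimeridian.

104.970°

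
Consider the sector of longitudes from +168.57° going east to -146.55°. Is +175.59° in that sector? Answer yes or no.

Yes

Band width going east from +168.57° to -146.55°: ((-146.55 − 168.57) mod 360) = 44.88°.
Offset of +175.59° east of the west edge: ((175.59 − 168.57) mod 360) = 7.02°.
7.02° ≤ 44.88° ⇒ inside.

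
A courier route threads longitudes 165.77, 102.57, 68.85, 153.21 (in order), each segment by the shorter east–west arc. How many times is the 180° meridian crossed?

Leg 1: +165.77° → +102.57°, shortest Δλ = -63.2° (west) — does not cross 180°.
Leg 2: +102.57° → +68.85°, shortest Δλ = -33.72° (west) — does not cross 180°.
Leg 3: +68.85° → +153.21°, shortest Δλ = 84.36° (east) — does not cross 180°.
Total crossings: 0.

0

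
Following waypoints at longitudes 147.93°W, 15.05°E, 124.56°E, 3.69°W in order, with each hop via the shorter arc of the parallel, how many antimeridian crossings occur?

Leg 1: -147.93° → +15.05°, shortest Δλ = 162.98° (east) — does not cross 180°.
Leg 2: +15.05° → +124.56°, shortest Δλ = 109.51° (east) — does not cross 180°.
Leg 3: +124.56° → -3.69°, shortest Δλ = -128.25° (west) — does not cross 180°.
Total crossings: 0.

0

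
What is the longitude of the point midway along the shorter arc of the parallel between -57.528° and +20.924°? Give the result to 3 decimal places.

Signed shortest Δλ from -57.528° to +20.924° is +78.452°.
Midpoint longitude = -57.528° + (+78.452°)/2 = -57.528° + 39.226° = -18.302°.

-18.302°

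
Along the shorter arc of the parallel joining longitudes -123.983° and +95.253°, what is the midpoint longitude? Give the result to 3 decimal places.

+165.635°

Signed shortest Δλ from -123.983° to +95.253° is -140.764°.
Midpoint longitude = -123.983° + (-140.764°)/2 = -123.983° − 70.382° = -194.365°.
Normalise into (−180°, 180°]: +165.635°.
(The naïve average (-123.983 + +95.253)/2 = -14.365° is on the wrong side of the globe.)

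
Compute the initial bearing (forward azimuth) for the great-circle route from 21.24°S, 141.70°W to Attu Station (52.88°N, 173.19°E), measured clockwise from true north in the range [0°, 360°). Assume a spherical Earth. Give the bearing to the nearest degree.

335°

Δλ = 173.19 − -141.70 = 314.89°; wrapped into (−180°, 180°]: -45.11°.
θ = atan2( sin Δλ · cos φ₂ , cos φ₁ · sin φ₂ − sin φ₁ · cos φ₂ · cos Δλ )
  = atan2(-0.42755, 0.89751) = -25.472° → normalised to [0°, 360°): 334.528°.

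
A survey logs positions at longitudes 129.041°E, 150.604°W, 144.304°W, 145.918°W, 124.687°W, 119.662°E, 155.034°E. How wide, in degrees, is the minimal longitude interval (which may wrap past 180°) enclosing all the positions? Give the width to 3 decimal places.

Sort the longitudes: -150.604°, -145.918°, -144.304°, -124.687°, +119.662°, +129.041°, +155.034°.
Eastward gaps between consecutive values (wrapping around): 4.686°, 1.614°, 19.617°, 244.349°, 9.379°, 25.993°, 54.362°.
Largest gap = 244.349° ⇒ minimal covering band is its complement: 360° − 244.349° = 115.651°.
Band runs from +119.662° eastward to -124.687°, crossing the antimeridian.

115.651°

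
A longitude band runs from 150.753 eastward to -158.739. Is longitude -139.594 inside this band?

Band width going east from +150.753° to -158.739°: ((-158.739 − 150.753) mod 360) = 50.508°.
Offset of -139.594° east of the west edge: ((-139.594 − 150.753) mod 360) = 69.653°.
69.653° > 50.508° ⇒ outside.

No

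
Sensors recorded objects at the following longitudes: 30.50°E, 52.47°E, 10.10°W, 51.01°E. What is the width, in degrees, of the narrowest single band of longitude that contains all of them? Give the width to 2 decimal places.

62.57°

Sort the longitudes: -10.10°, +30.50°, +51.01°, +52.47°.
Eastward gaps between consecutive values (wrapping around): 40.60°, 20.51°, 1.46°, 297.43°.
Largest gap = 297.43° ⇒ minimal covering band is its complement: 360° − 297.43° = 62.57°.
Band runs from -10.10° eastward to +52.47°.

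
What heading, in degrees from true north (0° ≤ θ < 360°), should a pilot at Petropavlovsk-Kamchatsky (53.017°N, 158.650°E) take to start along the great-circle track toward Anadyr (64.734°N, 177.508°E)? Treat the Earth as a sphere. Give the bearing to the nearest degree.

32°

Δλ = 177.508 − 158.650 = 18.858°.
θ = atan2( sin Δλ · cos φ₂ , cos φ₁ · sin φ₂ − sin φ₁ · cos φ₂ · cos Δλ )
  = atan2(0.13796, 0.22138) = 31.930° → normalised to [0°, 360°): 31.930°.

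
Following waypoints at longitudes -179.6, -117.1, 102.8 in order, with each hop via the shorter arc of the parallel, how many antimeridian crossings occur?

Leg 1: -179.6° → -117.1°, shortest Δλ = 62.5° (east) — does not cross 180°.
Leg 2: -117.1° → +102.8°, shortest Δλ = -140.1° (west) — crosses 180°.
Total crossings: 1.

1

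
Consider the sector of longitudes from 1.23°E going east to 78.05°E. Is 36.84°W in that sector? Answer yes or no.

No

Band width going east from +1.23° to +78.05°: ((78.05 − 1.23) mod 360) = 76.82°.
Offset of -36.84° east of the west edge: ((-36.84 − 1.23) mod 360) = 321.93°.
321.93° > 76.82° ⇒ outside.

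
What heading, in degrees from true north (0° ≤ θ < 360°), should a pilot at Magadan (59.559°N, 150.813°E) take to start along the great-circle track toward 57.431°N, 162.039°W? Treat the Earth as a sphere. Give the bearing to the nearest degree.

74°

Δλ = -162.039 − 150.813 = -312.852°; wrapped into (−180°, 180°]: 47.148°.
θ = atan2( sin Δλ · cos φ₂ , cos φ₁ · sin φ₂ − sin φ₁ · cos φ₂ · cos Δλ )
  = atan2(0.39465, 0.11133) = 74.246° → normalised to [0°, 360°): 74.246°.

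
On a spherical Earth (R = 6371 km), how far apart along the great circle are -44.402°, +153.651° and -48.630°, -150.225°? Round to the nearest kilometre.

Δλ = -150.225 − 153.651 = -303.876°; wrapped into (−180°, 180°]: 56.124°.
Δφ = -48.630 − -44.402 = -4.228°.
a = sin²(Δφ/2) + cos φ₁ · cos φ₂ · sin²(Δλ/2) = 0.105858.
c = 2·atan2(√a, √(1−a)) = 0.66278 rad → d = 6371·c ≈ 4222.57 km.

4223 km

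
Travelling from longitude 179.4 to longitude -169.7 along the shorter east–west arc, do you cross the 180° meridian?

Yes

Naïve |-169.7 − 179.4| = 349.1° > 180°, so the shorter arc goes the other way round — across 180°.
Signed shortest Δλ = ((-169.7 − 179.4 + 180) mod 360) − 180 = 10.9°.
Going east by 10.9° from +179.4° passes through 180° before reaching -169.7°.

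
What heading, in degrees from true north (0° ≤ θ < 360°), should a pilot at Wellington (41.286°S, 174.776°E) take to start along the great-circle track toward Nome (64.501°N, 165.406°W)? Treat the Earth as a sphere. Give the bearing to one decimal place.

8.8°

Δλ = -165.406 − 174.776 = -340.182°; wrapped into (−180°, 180°]: 19.818°.
θ = atan2( sin Δλ · cos φ₂ , cos φ₁ · sin φ₂ − sin φ₁ · cos φ₂ · cos Δλ )
  = atan2(0.14595, 0.94546) = 8.776° → normalised to [0°, 360°): 8.776°.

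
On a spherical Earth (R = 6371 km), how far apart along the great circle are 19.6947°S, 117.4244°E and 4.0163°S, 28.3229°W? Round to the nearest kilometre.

Δλ = -28.3229 − 117.4244 = -145.7473°.
Δφ = -4.0163 − -19.6947 = 15.6784°.
a = sin²(Δφ/2) + cos φ₁ · cos φ₂ · sin²(Δλ/2) = 0.876348.
c = 2·atan2(√a, √(1−a)) = 2.42294 rad → d = 6371·c ≈ 15436.57 km.

15437 km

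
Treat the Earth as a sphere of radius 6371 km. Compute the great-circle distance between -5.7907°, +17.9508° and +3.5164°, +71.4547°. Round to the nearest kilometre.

Δλ = 71.4547 − 17.9508 = 53.5039°.
Δφ = 3.5164 − -5.7907 = 9.3071°.
a = sin²(Δφ/2) + cos φ₁ · cos φ₂ · sin²(Δλ/2) = 0.207785.
c = 2·atan2(√a, √(1−a)) = 0.94662 rad → d = 6371·c ≈ 6030.90 km.

6031 km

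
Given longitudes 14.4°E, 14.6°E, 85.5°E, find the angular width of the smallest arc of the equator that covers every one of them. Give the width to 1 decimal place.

71.1°

Sort the longitudes: +14.4°, +14.6°, +85.5°.
Eastward gaps between consecutive values (wrapping around): 0.2°, 70.9°, 288.9°.
Largest gap = 288.9° ⇒ minimal covering band is its complement: 360° − 288.9° = 71.1°.
Band runs from +14.4° eastward to +85.5°.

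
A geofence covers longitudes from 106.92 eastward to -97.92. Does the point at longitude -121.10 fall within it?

Band width going east from +106.92° to -97.92°: ((-97.92 − 106.92) mod 360) = 155.16°.
Offset of -121.10° east of the west edge: ((-121.10 − 106.92) mod 360) = 131.98°.
131.98° ≤ 155.16° ⇒ inside.

Yes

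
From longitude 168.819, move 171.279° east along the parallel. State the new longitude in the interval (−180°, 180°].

-19.902°

Start at +168.819°; shift +171.279° → +340.098°.
+340.098° lies outside (−180°, 180°]; subtract 360° → -19.902°.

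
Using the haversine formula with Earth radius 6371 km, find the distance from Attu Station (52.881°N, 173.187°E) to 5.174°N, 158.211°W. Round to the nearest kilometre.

Δλ = -158.211 − 173.187 = -331.398°; wrapped into (−180°, 180°]: 28.602°.
Δφ = 5.174 − 52.881 = -47.707°.
a = sin²(Δφ/2) + cos φ₁ · cos φ₂ · sin²(Δλ/2) = 0.200211.
c = 2·atan2(√a, √(1−a)) = 0.92782 rad → d = 6371·c ≈ 5911.16 km.

5911 km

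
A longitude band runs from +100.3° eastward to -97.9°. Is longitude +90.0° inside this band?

Band width going east from +100.3° to -97.9°: ((-97.9 − 100.3) mod 360) = 161.8°.
Offset of +90.0° east of the west edge: ((90.0 − 100.3) mod 360) = 349.7°.
349.7° > 161.8° ⇒ outside.

No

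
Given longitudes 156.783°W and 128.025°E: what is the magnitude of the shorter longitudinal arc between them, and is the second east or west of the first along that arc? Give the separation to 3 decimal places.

Raw difference: 128.025 − -156.783 = 284.808°.
Normalise into (−180°, 180°]: 284.808° − 360° = -75.192°.
Negative ⇒ the second point lies to the west; separation 75.192°.

75.192° west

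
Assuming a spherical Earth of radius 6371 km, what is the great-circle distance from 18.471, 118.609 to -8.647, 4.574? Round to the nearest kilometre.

Δλ = 4.574 − 118.609 = -114.035°.
Δφ = -8.647 − 18.471 = -27.118°.
a = sin²(Δφ/2) + cos φ₁ · cos φ₂ · sin²(Δλ/2) = 0.714777.
c = 2·atan2(√a, √(1−a)) = 2.01480 rad → d = 6371·c ≈ 12836.27 km.

12836 km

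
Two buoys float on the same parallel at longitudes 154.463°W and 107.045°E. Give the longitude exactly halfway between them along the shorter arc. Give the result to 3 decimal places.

156.291°E

Signed shortest Δλ from -154.463° to +107.045° is -98.492°.
Midpoint longitude = -154.463° + (-98.492°)/2 = -154.463° − 49.246° = -203.709°.
Normalise into (−180°, 180°]: +156.291°.
(The naïve average (-154.463 + +107.045)/2 = -23.709° is on the wrong side of the globe.)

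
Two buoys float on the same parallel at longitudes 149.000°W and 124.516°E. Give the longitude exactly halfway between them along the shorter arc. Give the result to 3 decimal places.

167.758°E

Signed shortest Δλ from -149.000° to +124.516° is -86.484°.
Midpoint longitude = -149.000° + (-86.484°)/2 = -149.000° − 43.242° = -192.242°.
Normalise into (−180°, 180°]: +167.758°.
(The naïve average (-149.000 + +124.516)/2 = -12.242° is on the wrong side of the globe.)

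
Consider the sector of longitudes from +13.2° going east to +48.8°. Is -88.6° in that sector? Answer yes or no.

No

Band width going east from +13.2° to +48.8°: ((48.8 − 13.2) mod 360) = 35.6°.
Offset of -88.6° east of the west edge: ((-88.6 − 13.2) mod 360) = 258.2°.
258.2° > 35.6° ⇒ outside.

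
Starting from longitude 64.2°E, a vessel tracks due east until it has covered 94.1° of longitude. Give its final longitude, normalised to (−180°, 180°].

Start at +64.2°; shift +94.1° → +158.3°.
+158.3° already lies in (−180°, 180°].

158.3°E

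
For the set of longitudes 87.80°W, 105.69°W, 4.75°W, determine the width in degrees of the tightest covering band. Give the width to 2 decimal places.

100.94°

Sort the longitudes: -105.69°, -87.80°, -4.75°.
Eastward gaps between consecutive values (wrapping around): 17.89°, 83.05°, 259.06°.
Largest gap = 259.06° ⇒ minimal covering band is its complement: 360° − 259.06° = 100.94°.
Band runs from -105.69° eastward to -4.75°.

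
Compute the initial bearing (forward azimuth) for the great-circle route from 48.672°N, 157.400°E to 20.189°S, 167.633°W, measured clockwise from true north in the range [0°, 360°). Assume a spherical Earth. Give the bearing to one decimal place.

Δλ = -167.633 − 157.400 = -325.033°; wrapped into (−180°, 180°]: 34.967°.
θ = atan2( sin Δλ · cos φ₂ , cos φ₁ · sin φ₂ − sin φ₁ · cos φ₂ · cos Δλ )
  = atan2(0.53789, -0.80548) = 146.265° → normalised to [0°, 360°): 146.265°.

146.3°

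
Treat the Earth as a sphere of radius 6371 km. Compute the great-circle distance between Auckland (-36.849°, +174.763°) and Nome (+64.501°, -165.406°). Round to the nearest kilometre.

Δλ = -165.406 − 174.763 = -340.169°; wrapped into (−180°, 180°]: 19.831°.
Δφ = 64.501 − -36.849 = 101.350°.
a = sin²(Δφ/2) + cos φ₁ · cos φ₂ · sin²(Δλ/2) = 0.608616.
c = 2·atan2(√a, √(1−a)) = 1.78977 rad → d = 6371·c ≈ 11402.64 km.

11403 km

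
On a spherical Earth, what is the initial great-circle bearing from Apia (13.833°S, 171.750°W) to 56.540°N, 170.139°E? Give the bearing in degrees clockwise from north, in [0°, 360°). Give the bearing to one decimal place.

Δλ = 170.139 − -171.750 = 341.889°; wrapped into (−180°, 180°]: -18.111°.
θ = atan2( sin Δλ · cos φ₂ , cos φ₁ · sin φ₂ − sin φ₁ · cos φ₂ · cos Δλ )
  = atan2(-0.17139, 0.93537) = -10.383° → normalised to [0°, 360°): 349.617°.

349.6°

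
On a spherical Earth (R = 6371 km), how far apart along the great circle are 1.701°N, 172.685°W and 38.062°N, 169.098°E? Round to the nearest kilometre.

4450 km

Δλ = 169.098 − -172.685 = 341.783°; wrapped into (−180°, 180°]: -18.217°.
Δφ = 38.062 − 1.701 = 36.361°.
a = sin²(Δφ/2) + cos φ₁ · cos φ₂ · sin²(Δλ/2) = 0.117074.
c = 2·atan2(√a, √(1−a)) = 0.69843 rad → d = 6371·c ≈ 4449.70 km.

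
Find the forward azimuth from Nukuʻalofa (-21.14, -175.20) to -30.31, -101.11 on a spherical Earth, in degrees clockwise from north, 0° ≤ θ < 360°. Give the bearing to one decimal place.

114.9°

Δλ = -101.11 − -175.20 = 74.09°.
θ = atan2( sin Δλ · cos φ₂ , cos φ₁ · sin φ₂ − sin φ₁ · cos φ₂ · cos Δλ )
  = atan2(0.83024, -0.38536) = 114.899° → normalised to [0°, 360°): 114.899°.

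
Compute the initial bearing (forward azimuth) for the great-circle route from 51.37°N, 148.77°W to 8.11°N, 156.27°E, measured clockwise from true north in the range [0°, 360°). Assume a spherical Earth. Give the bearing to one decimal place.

246.3°

Δλ = 156.27 − -148.77 = 305.04°; wrapped into (−180°, 180°]: -54.96°.
θ = atan2( sin Δλ · cos φ₂ , cos φ₁ · sin φ₂ − sin φ₁ · cos φ₂ · cos Δλ )
  = atan2(-0.81056, -0.35596) = -113.709° → normalised to [0°, 360°): 246.291°.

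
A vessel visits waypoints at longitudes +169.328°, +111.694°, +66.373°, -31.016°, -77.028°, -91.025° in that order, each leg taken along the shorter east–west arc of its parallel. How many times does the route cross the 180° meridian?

Leg 1: +169.328° → +111.694°, shortest Δλ = -57.634° (west) — does not cross 180°.
Leg 2: +111.694° → +66.373°, shortest Δλ = -45.321° (west) — does not cross 180°.
Leg 3: +66.373° → -31.016°, shortest Δλ = -97.389° (west) — does not cross 180°.
Leg 4: -31.016° → -77.028°, shortest Δλ = -46.012° (west) — does not cross 180°.
Leg 5: -77.028° → -91.025°, shortest Δλ = -13.997° (west) — does not cross 180°.
Total crossings: 0.

0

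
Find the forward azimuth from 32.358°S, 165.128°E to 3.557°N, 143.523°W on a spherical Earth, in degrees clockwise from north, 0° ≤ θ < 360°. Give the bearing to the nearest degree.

Δλ = -143.523 − 165.128 = -308.651°; wrapped into (−180°, 180°]: 51.349°.
θ = atan2( sin Δλ · cos φ₂ , cos φ₁ · sin φ₂ − sin φ₁ · cos φ₂ · cos Δλ )
  = atan2(0.77946, 0.38604) = 63.652° → normalised to [0°, 360°): 63.652°.

64°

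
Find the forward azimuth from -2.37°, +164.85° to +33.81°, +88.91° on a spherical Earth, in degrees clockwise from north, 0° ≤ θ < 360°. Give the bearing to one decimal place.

305.0°

Δλ = 88.91 − 164.85 = -75.94°.
θ = atan2( sin Δλ · cos φ₂ , cos φ₁ · sin φ₂ − sin φ₁ · cos φ₂ · cos Δλ )
  = atan2(-0.80600, 0.56431) = -55.002° → normalised to [0°, 360°): 304.998°.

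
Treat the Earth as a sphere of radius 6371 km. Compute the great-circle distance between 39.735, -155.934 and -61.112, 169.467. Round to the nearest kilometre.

Δλ = 169.467 − -155.934 = 325.401°; wrapped into (−180°, 180°]: -34.599°.
Δφ = -61.112 − 39.735 = -100.847°.
a = sin²(Δφ/2) + cos φ₁ · cos φ₂ · sin²(Δλ/2) = 0.626945.
c = 2·atan2(√a, √(1−a)) = 1.82750 rad → d = 6371·c ≈ 11642.98 km.

11643 km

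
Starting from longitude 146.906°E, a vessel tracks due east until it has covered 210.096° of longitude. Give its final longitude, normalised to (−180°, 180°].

Start at +146.906°; shift +210.096° → +357.002°.
+357.002° lies outside (−180°, 180°]; subtract 360° → -2.998°.

2.998°W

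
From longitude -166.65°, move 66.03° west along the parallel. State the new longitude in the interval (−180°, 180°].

+127.32°

Start at -166.65°; shift −66.03° → -232.68°.
-232.68° lies outside (−180°, 180°]; add 360° → +127.32°.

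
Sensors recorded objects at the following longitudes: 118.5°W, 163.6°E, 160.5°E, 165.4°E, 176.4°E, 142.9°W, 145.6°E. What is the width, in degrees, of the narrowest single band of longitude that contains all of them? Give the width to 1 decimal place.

95.9°

Sort the longitudes: -142.9°, -118.5°, +145.6°, +160.5°, +163.6°, +165.4°, +176.4°.
Eastward gaps between consecutive values (wrapping around): 24.4°, 264.1°, 14.9°, 3.1°, 1.8°, 11.0°, 40.7°.
Largest gap = 264.1° ⇒ minimal covering band is its complement: 360° − 264.1° = 95.9°.
Band runs from +145.6° eastward to -118.5°, crossing the antimeridian.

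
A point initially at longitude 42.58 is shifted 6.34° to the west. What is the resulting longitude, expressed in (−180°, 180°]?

+36.24°

Start at +42.58°; shift −6.34° → +36.24°.
+36.24° already lies in (−180°, 180°].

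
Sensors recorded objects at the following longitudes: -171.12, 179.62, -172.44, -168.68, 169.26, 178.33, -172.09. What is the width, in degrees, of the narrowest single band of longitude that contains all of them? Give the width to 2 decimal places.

22.06°

Sort the longitudes: -172.44°, -172.09°, -171.12°, -168.68°, +169.26°, +178.33°, +179.62°.
Eastward gaps between consecutive values (wrapping around): 0.35°, 0.97°, 2.44°, 337.94°, 9.07°, 1.29°, 7.94°.
Largest gap = 337.94° ⇒ minimal covering band is its complement: 360° − 337.94° = 22.06°.
Band runs from +169.26° eastward to -168.68°, crossing the antimeridian.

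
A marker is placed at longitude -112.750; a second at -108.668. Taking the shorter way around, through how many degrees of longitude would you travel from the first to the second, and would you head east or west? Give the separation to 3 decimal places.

4.082° east

Raw difference: -108.668 − -112.750 = 4.082°.
Normalise into (−180°, 180°]: 4.082° stays 4.082°.
Positive ⇒ the second point lies to the east; separation 4.082°.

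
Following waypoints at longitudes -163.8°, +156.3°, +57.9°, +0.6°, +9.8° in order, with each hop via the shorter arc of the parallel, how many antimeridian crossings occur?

1

Leg 1: -163.8° → +156.3°, shortest Δλ = -39.9° (west) — crosses 180°.
Leg 2: +156.3° → +57.9°, shortest Δλ = -98.4° (west) — does not cross 180°.
Leg 3: +57.9° → +0.6°, shortest Δλ = -57.3° (west) — does not cross 180°.
Leg 4: +0.6° → +9.8°, shortest Δλ = 9.2° (east) — does not cross 180°.
Total crossings: 1.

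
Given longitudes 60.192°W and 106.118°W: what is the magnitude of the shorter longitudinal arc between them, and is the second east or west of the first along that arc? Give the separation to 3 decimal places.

Raw difference: -106.118 − -60.192 = -45.926°.
Normalise into (−180°, 180°]: -45.926° stays -45.926°.
Negative ⇒ the second point lies to the west; separation 45.926°.

45.926° west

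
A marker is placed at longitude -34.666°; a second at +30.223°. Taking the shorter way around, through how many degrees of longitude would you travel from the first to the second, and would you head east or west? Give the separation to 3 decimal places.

Raw difference: 30.223 − -34.666 = 64.889°.
Normalise into (−180°, 180°]: 64.889° stays 64.889°.
Positive ⇒ the second point lies to the east; separation 64.889°.

64.889° east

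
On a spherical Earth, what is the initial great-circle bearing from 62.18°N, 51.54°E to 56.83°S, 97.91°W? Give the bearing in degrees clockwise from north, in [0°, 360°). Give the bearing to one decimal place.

275.4°

Δλ = -97.91 − 51.54 = -149.45°.
θ = atan2( sin Δλ · cos φ₂ , cos φ₁ · sin φ₂ − sin φ₁ · cos φ₂ · cos Δλ )
  = atan2(-0.27810, 0.02607) = -84.645° → normalised to [0°, 360°): 275.355°.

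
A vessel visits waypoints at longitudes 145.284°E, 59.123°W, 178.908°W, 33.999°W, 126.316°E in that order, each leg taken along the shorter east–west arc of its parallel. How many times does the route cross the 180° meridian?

1

Leg 1: +145.284° → -59.123°, shortest Δλ = 155.593° (east) — crosses 180°.
Leg 2: -59.123° → -178.908°, shortest Δλ = -119.785° (west) — does not cross 180°.
Leg 3: -178.908° → -33.999°, shortest Δλ = 144.909° (east) — does not cross 180°.
Leg 4: -33.999° → +126.316°, shortest Δλ = 160.315° (east) — does not cross 180°.
Total crossings: 1.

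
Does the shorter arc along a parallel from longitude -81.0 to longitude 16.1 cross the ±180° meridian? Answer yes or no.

No

Signed shortest Δλ = ((16.1 − -81.0 + 180) mod 360) − 180 = 97.1°.
Going east by 97.1° from -81.0° reaches +16.1° without touching 180°.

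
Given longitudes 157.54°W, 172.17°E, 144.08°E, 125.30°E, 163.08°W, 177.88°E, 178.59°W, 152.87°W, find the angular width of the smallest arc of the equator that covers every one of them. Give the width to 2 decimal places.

Sort the longitudes: -178.59°, -163.08°, -157.54°, -152.87°, +125.30°, +144.08°, +172.17°, +177.88°.
Eastward gaps between consecutive values (wrapping around): 15.51°, 5.54°, 4.67°, 278.17°, 18.78°, 28.09°, 5.71°, 3.53°.
Largest gap = 278.17° ⇒ minimal covering band is its complement: 360° − 278.17° = 81.83°.
Band runs from +125.30° eastward to -152.87°, crossing the antimeridian.

81.83°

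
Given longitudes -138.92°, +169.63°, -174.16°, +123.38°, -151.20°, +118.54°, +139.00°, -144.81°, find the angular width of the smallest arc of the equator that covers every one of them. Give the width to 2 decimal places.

102.54°

Sort the longitudes: -174.16°, -151.20°, -144.81°, -138.92°, +118.54°, +123.38°, +139.00°, +169.63°.
Eastward gaps between consecutive values (wrapping around): 22.96°, 6.39°, 5.89°, 257.46°, 4.84°, 15.62°, 30.63°, 16.21°.
Largest gap = 257.46° ⇒ minimal covering band is its complement: 360° − 257.46° = 102.54°.
Band runs from +118.54° eastward to -138.92°, crossing the antimeridian.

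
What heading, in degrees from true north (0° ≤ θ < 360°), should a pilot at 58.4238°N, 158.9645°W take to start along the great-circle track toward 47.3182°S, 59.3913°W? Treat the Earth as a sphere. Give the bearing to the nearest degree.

Δλ = -59.3913 − -158.9645 = 99.5732°.
θ = atan2( sin Δλ · cos φ₂ , cos φ₁ · sin φ₂ − sin φ₁ · cos φ₂ · cos Δλ )
  = atan2(0.66849, -0.28889) = 113.372° → normalised to [0°, 360°): 113.372°.

113°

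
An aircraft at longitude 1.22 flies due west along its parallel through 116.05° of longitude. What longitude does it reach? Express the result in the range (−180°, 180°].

-114.83°

Start at +1.22°; shift −116.05° → -114.83°.
-114.83° already lies in (−180°, 180°].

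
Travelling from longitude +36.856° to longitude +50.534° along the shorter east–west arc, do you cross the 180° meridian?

Signed shortest Δλ = ((50.534 − 36.856 + 180) mod 360) − 180 = 13.678°.
Going east by 13.678° from +36.856° reaches +50.534° without touching 180°.

No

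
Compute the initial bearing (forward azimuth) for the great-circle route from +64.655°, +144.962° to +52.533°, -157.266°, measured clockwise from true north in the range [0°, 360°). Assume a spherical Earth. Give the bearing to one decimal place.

84.8°

Δλ = -157.266 − 144.962 = -302.228°; wrapped into (−180°, 180°]: 57.772°.
θ = atan2( sin Δλ · cos φ₂ , cos φ₁ · sin φ₂ − sin φ₁ · cos φ₂ · cos Δλ )
  = atan2(0.51458, 0.04658) = 84.828° → normalised to [0°, 360°): 84.828°.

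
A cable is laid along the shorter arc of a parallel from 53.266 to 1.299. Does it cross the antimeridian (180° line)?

Signed shortest Δλ = ((1.299 − 53.266 + 180) mod 360) − 180 = -51.967°.
Going west by 51.967° from +53.266° reaches +1.299° without touching 180°.

No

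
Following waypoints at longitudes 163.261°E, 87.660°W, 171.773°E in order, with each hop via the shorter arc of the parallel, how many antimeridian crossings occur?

Leg 1: +163.261° → -87.660°, shortest Δλ = 109.079° (east) — crosses 180°.
Leg 2: -87.660° → +171.773°, shortest Δλ = -100.567° (west) — crosses 180°.
Total crossings: 2.

2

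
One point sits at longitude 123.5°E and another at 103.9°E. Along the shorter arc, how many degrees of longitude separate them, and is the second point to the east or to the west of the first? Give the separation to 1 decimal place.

19.6° west

Raw difference: 103.9 − 123.5 = -19.6°.
Normalise into (−180°, 180°]: -19.6° stays -19.6°.
Negative ⇒ the second point lies to the west; separation 19.6°.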